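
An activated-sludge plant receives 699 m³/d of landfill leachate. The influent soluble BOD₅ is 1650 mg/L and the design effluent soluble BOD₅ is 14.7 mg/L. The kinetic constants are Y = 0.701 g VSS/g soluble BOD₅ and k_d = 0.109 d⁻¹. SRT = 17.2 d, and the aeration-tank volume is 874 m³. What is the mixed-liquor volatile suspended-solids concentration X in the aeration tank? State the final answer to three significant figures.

X ≈ 5490 mg/L

Solving the biomass balance for X: X = Y Q (S₀−S) θ_c / [V (1+k_d θ_c)] = 0.701 × 699 × (1650 − 14.7) × 17.2 / [874 × (1 + 0.109 × 17.2)] = 5485 mg/L.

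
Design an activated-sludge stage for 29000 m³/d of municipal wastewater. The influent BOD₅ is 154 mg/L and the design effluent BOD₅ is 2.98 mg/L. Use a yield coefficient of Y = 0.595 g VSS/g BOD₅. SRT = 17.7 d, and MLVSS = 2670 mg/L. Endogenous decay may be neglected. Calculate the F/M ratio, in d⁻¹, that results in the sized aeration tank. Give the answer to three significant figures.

F/M ≈ 0.0968 d⁻¹

V·X = Y·Q·ΔS·θ_c gives V = 0.595 × 29000 × (154 − 2.98) × 17.7 / 2670 = 17275 m³.
Food-to-microorganism ratio F/M = Q S₀ / (V X) = 29000 × 154 / (17275 × 2670) = 0.09683 d⁻¹.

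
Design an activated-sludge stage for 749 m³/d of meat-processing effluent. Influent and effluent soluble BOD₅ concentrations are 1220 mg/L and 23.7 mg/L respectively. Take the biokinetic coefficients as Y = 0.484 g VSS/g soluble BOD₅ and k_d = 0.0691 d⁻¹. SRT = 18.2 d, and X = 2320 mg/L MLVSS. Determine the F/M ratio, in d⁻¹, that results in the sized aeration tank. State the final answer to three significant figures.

F/M ≈ 0.261 d⁻¹

Steady-state biomass mass balance: V·X·(1 + k_d·θ_c) = Y·Q·(S₀ − S)·θ_c, so V = 0.484 × 749 × (1220 − 23.7) × 18.2 / [2320 × (1 + 0.0691 × 18.2)] = 7.89×10^6 / 5238 = 1507 m³.
F/M = Q·S₀ / (V·X) = 749 × 1220 / (1507 × 2320) = 0.2614 g soluble BOD₅·(g VSS·d)⁻¹.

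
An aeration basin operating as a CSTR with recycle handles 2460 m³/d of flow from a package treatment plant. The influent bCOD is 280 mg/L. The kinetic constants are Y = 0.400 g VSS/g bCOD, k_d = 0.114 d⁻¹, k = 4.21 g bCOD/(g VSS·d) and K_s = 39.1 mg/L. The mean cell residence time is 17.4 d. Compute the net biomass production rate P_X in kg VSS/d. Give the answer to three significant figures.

For a completely mixed reactor with recycle the Lawrence–McCarty relation gives S = K_s·(1 + k_d·θ_c) / [θ_c·(Y·k − k_d) − 1] = 39.1 × (1 + 0.114 × 17.4) / [17.4 × (0.400 × 4.21 − 0.114) − 1] = 116.7 / 26.32 = 4.433 mg/L.
Observed yield with endogenous decay: Y_obs = Y / (1 + k_d·θ_c) = 0.400 / (1 + 0.114 × 17.4) = 0.400 / 2.984 = 0.1341 g VSS/g bCOD.
Substrate removed = Q·(S₀ − S) = 2460 m³/d × (280 − 4.43) g/m³ = 6.78×10^5 g/d = 677.9 kg/d.
P_X = Y_obs · Q(S₀ − S) = 0.1341 × 677.9 = 90.88 kg VSS/d.

P_X ≈ 90.9 kg VSS/d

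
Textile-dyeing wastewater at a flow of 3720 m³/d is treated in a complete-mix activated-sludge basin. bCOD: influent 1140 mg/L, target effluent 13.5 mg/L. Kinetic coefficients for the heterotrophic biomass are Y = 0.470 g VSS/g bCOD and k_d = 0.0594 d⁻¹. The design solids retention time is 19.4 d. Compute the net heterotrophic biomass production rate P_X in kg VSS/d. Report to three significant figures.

P_X ≈ 915 kg VSS/d

Y_obs = Y / (1 + k_d θ_c) = 0.470 / (1 + 0.0594 × 19.4) = 0.470 / 2.152 = 0.2184.
Mass of bCOD removed per day: Q(S₀ − S) = 3720 × 1126 g/m³ = 4191 kg/d.
P_X = Y_obs · Q(S₀ − S) = 0.2184 × 4191 = 915.1 kg VSS/d.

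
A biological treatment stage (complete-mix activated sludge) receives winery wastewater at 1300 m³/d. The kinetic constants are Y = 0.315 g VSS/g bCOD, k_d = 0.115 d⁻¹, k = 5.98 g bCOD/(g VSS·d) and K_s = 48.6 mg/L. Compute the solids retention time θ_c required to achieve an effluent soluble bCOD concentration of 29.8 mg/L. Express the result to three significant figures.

θ_c ≈ 1.66 d

From 1/θ_c = Y·k·S/(K_s + S) − k_d: Y·k·S/(K_s+S) = 0.315 × 5.98 × 29.8 / (48.6 + 29.8) = 0.7160 d⁻¹.
θ_c = 1/(μ − k_d) = 1/(0.7160 − 0.115) = 1/0.6010 = 1.664 d.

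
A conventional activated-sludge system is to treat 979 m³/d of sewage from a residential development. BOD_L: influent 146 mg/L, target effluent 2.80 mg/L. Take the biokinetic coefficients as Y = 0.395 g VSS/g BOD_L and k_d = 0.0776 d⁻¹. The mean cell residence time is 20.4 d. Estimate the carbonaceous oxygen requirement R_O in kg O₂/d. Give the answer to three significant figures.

Y_obs = Y / (1 + k_d θ_c) = 0.395 / (1 + 0.0776 × 20.4) = 0.395 / 2.583 = 0.1529.
ΔS = 146 − 2.80 = 143.2 mg/L, so the substrate removal rate is 979 × 143.2/1000 = 140.2 kg BOD_L/d.
Biomass synthesised: P_X = Y_obs × 140.2 = 21.44 kg VSS/d.
Carbonaceous O₂ demand = substrate oxidised − cell-mass equivalent = 140.2 − 1.42 × 21.44 = 109.8 kg O₂/d.

R_O ≈ 110 kg O₂/d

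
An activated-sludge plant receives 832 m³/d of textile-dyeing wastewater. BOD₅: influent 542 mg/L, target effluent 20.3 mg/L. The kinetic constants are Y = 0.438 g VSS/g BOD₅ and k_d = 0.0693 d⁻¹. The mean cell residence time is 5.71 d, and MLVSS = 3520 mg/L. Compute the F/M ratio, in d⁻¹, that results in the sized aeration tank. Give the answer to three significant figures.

F/M ≈ 0.580 d⁻¹

Rearranging the biomass balance for a CMAS with decay, V = Y·Q·ΔS·θ_c / [X·(1+k_d θ_c)] = 0.438 × 832 × (542 − 20.3) × 5.71 / [3520 × (1 + 0.0693 × 5.71)] = 1.09×10^6 / 4913 = 221.0 m³.
F/M = applied load / biomass = Q·S₀/(V·X) = 832 × 542 / (221.0 × 3520) = 0.5798 d⁻¹.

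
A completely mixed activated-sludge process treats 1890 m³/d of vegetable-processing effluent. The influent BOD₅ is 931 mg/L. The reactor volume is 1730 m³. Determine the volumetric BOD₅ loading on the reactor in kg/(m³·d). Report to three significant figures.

Applied BOD₅ load per unit volume = Q·S₀/V = (1890 × 931/1000)/1730 = 1.017 kg BOD₅·m⁻³·d⁻¹.

L_v ≈ 1.02 kg BOD₅/(m³·d)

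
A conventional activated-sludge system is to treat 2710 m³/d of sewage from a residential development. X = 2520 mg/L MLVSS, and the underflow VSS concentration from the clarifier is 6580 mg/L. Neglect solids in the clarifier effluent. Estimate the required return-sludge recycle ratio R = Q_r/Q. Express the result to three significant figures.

Mass balance around the secondary clarifier (neglecting effluent solids): R = X / (X_r − X) = 2520 / (6580 − 2520) = 0.6207.

R ≈ 0.621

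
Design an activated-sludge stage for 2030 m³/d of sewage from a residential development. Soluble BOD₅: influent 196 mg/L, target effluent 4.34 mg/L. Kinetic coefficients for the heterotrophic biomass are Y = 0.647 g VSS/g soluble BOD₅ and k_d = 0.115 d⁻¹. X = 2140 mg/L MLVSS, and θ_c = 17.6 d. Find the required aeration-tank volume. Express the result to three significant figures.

Steady-state biomass mass balance: V·X·(1 + k_d·θ_c) = Y·Q·(S₀ − S)·θ_c, so V = 0.647 × 2030 × (196 − 4.34) × 17.6 / [2140 × (1 + 0.115 × 17.6)] = 4.43×10^6 / 6471 = 684.6 m³.

V ≈ 685 m³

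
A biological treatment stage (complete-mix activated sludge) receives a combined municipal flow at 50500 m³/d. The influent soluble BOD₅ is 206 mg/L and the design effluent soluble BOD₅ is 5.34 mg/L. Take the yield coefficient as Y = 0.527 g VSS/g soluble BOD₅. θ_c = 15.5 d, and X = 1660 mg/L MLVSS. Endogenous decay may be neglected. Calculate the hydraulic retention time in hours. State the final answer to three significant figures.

τ ≈ 23.7 h

With k_d = 0 the design equation reduces to V = Y Q (S₀−S) θ_c / X = 0.527 × 50500 × (206 − 5.34) × 15.5 / 1660 = 49864 m³.
Hydraulic retention time τ = V/Q = 49864 / 50500 = 0.9874 d = 23.70 h.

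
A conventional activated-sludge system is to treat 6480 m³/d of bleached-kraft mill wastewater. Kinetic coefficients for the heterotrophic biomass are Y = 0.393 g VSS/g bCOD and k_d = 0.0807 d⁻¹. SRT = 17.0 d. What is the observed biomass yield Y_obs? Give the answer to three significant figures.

Y_obs ≈ 0.166 g VSS/g bCOD

Correct the yield for decay: Y_obs = Y/(1 + k_d θ_c) = 0.393 / (1 + 0.0807 × 17.0) = 0.393 / 2.372 = 0.1657.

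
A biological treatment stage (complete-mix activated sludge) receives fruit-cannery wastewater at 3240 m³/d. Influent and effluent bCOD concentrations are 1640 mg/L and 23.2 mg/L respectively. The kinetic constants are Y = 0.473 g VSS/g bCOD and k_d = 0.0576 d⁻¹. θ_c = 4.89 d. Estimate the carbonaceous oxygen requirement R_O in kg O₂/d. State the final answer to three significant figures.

R_O ≈ 2490 kg O₂/d

Y_obs = Y / (1 + k_d θ_c) = 0.473 / (1 + 0.0576 × 4.89) = 0.473 / 1.282 = 0.3691.
Q·(S₀ − S) = 3240 × (1640 − 23.2) × 10⁻³ = 5238 kg/d removed.
Net sludge production P_X = 0.3691 × 5238 = 1933 kg VSS/d.
R_O = Q·(S₀ − S) − 1.42·P_X = 5238 − 1.42 × 1933 = 2493 kg O₂/d.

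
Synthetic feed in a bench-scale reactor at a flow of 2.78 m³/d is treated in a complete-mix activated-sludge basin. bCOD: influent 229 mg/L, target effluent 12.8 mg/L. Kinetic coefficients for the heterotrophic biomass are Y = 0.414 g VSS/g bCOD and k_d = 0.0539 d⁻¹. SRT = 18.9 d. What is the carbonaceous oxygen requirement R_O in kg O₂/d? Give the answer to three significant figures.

R_O ≈ 0.426 kg O₂/d

Y_obs = Y / (1 + k_d θ_c) = 0.414 / (1 + 0.0539 × 18.9) = 0.414 / 2.019 = 0.2051.
Q·(S₀ − S) = 2.78 × (229 − 12.8) × 10⁻³ = 0.6010 kg/d removed.
Biomass synthesised: P_X = Y_obs × 0.6010 = 0.1233 kg VSS/d.
Carbonaceous O₂ demand = substrate oxidised − cell-mass equivalent = 0.6010 − 1.42 × 0.1233 = 0.4260 kg O₂/d.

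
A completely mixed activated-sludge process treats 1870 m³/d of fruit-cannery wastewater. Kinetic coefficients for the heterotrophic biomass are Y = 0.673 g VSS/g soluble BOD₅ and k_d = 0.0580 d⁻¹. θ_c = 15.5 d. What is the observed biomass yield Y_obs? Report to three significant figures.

Y_obs = Y / (1 + k_d θ_c) = 0.673 / (1 + 0.0580 × 15.5) = 0.673 / 1.899 = 0.3544.

Y_obs ≈ 0.354 g VSS/g soluble BOD₅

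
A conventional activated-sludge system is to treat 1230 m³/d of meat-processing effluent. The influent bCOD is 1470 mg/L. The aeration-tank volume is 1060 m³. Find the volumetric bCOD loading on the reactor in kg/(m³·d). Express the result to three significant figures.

L_v ≈ 1.71 kg bCOD/(m³·d)

Applied bCOD load per unit volume = Q·S₀/V = (1230 × 1470/1000)/1060 = 1.706 kg bCOD·m⁻³·d⁻¹.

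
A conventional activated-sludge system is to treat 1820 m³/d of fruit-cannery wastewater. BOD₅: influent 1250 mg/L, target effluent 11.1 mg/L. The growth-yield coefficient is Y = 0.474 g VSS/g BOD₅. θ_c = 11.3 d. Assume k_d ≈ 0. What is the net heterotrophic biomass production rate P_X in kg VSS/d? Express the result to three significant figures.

P_X ≈ 1070 kg VSS/d

Since k_d ≈ 0, Y_obs = Y = 0.474 g VSS/g BOD₅.
Q·(S₀ − S) = 1820 × (1250 − 11.1) × 10⁻³ = 2255 kg/d removed.
Net biomass production P_X = Y_obs × Q·(S₀ − S) = 0.4740 × 2255 = 1069 kg VSS/d.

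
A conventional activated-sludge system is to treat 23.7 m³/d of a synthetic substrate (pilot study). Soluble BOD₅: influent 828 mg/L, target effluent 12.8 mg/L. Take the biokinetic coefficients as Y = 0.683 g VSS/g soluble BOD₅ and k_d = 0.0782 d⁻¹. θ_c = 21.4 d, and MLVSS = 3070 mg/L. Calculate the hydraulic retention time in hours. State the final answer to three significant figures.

Steady-state biomass mass balance: V·X·(1 + k_d·θ_c) = Y·Q·(S₀ − S)·θ_c, so V = 0.683 × 23.7 × (828 − 12.8) × 21.4 / [3070 × (1 + 0.0782 × 21.4)] = 2.82×10^5 / 8208 = 34.41 m³.
τ = V/Q = 34.41/23.7 = 1.452 d, or 34.84 h.

τ ≈ 34.8 h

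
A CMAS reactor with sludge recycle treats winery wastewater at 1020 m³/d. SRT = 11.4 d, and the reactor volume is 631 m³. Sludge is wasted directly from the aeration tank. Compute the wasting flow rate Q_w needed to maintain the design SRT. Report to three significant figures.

Wasting from the aeration tank: Q_w = V / θ_c = 631.0 / 11.4 = 55.35 m³/d.

Q_w ≈ 55.4 m³/d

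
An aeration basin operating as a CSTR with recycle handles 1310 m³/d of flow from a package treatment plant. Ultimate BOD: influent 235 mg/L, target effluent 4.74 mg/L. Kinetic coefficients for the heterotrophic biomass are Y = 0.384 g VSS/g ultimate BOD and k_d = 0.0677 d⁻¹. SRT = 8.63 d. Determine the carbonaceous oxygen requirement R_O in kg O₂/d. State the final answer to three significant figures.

R_O ≈ 198 kg O₂/d

Observed yield with endogenous decay: Y_obs = Y / (1 + k_d·θ_c) = 0.384 / (1 + 0.0677 × 8.63) = 0.384 / 1.584 = 0.2424 g VSS/g ultimate BOD.
Q·(S₀ − S) = 1310 × (235 − 4.74) × 10⁻³ = 301.6 kg/d removed.
P_X = Y_obs·Q·(S₀ − S) = 0.2424 × 301.6 = 73.11 kg VSS/d.
R_O = Q·(S₀ − S) − 1.42·P_X = 301.6 − 1.42 × 73.11 = 197.8 kg O₂/d.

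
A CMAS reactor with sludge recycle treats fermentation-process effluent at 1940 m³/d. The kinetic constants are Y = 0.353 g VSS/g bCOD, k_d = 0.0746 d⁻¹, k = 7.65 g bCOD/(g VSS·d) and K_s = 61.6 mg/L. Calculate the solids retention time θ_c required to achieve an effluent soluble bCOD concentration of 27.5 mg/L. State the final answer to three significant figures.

θ_c ≈ 1.32 d

At the target effluent, Y k S/(K_s+S) = 0.353×7.65×27.5/89.10 = 0.8335 d⁻¹.
1/θ_c = 0.8335 − 0.0746 = 0.7589 d⁻¹, so θ_c = 1.318 d.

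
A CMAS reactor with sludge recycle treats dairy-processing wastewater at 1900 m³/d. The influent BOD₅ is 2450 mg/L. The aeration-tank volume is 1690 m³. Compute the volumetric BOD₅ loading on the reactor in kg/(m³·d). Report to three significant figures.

L_v ≈ 2.75 kg BOD₅/(m³·d)

Applied BOD₅ load per unit volume = Q·S₀/V = (1900 × 2450/1000)/1690 = 2.754 kg BOD₅·m⁻³·d⁻¹.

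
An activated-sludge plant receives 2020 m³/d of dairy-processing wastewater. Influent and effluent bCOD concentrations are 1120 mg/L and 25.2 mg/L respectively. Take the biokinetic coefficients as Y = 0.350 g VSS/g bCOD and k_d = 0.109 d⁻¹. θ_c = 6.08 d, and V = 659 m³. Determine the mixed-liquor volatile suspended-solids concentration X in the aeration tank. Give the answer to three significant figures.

X = Y·Q·ΔS·θ_c / [V·(1 + k_d θ_c)] = 0.350 × 2020 × (1120 − 25.2) × 6.08 / [659 × (1 + 0.109 × 6.08)] = 4295 mg/L.

X ≈ 4290 mg/L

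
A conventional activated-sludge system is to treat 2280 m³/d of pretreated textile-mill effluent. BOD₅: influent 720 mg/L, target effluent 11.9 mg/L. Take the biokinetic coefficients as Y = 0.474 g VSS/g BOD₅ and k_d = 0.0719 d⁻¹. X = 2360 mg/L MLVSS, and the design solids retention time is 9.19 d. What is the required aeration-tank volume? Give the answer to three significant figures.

V ≈ 1790 m³

Steady-state biomass mass balance: V·X·(1 + k_d·θ_c) = Y·Q·(S₀ − S)·θ_c, so V = 0.474 × 2280 × (720 − 11.9) × 9.19 / [2360 × (1 + 0.0719 × 9.19)] = 7.03×10^6 / 3919 = 1794 m³.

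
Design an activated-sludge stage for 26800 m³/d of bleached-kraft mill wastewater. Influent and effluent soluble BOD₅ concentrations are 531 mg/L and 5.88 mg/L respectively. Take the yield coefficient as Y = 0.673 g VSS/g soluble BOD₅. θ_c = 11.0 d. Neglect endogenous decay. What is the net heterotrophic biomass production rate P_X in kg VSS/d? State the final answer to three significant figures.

P_X ≈ 9470 kg VSS/d

Since k_d ≈ 0, Y_obs = Y = 0.673 g VSS/g soluble BOD₅.
Substrate removed = Q·(S₀ − S) = 26800 m³/d × (531 − 5.88) g/m³ = 1.41×10^7 g/d = 14073 kg/d.
P_X = Y_obs · Q(S₀ − S) = 0.6730 × 14073 = 9471 kg VSS/d.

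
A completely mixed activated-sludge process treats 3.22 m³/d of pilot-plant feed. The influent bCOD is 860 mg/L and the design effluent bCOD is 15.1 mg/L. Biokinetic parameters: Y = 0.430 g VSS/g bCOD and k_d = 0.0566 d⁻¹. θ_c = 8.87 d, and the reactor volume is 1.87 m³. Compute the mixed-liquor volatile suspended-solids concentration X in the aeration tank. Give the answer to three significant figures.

X ≈ 3690 mg/L

X = Y·Q·ΔS·θ_c / [V·(1 + k_d θ_c)] = 0.430 × 3.22 × (860 − 15.1) × 8.87 / [1.87 × (1 + 0.0566 × 8.87)] = 3694 mg/L.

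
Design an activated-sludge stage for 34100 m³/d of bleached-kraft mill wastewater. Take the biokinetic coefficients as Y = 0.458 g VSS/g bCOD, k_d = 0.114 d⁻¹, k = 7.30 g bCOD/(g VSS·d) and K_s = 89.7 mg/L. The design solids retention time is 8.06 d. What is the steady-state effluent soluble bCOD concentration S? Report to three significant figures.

S ≈ 6.88 mg/L

Effluent substrate depends only on kinetics and SRT: S = K_s(1 + k_d θ_c) / [θ_c(Yk − k_d) − 1] = 89.7 × (1 + 0.114 × 8.06) / [8.06 × (0.458 × 7.30 − 0.114) − 1] = 172.1 / 25.03 = 6.877 mg/L.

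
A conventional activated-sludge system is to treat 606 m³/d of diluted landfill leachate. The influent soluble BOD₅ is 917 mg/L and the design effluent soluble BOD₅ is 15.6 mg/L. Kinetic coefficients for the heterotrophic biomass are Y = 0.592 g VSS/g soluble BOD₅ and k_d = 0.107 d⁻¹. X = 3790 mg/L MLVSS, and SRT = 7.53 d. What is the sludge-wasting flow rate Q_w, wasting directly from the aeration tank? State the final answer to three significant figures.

Q_w ≈ 47.3 m³/d

Steady-state biomass mass balance: V·X·(1 + k_d·θ_c) = Y·Q·(S₀ − S)·θ_c, so V = 0.592 × 606 × (917 − 15.6) × 7.53 / [3790 × (1 + 0.107 × 7.53)] = 2.44×10^6 / 6844 = 355.8 m³.
For wasting at MLVSS concentration, Q_w = V/θ_c = 355.8/7.53 = 47.25 m³/d.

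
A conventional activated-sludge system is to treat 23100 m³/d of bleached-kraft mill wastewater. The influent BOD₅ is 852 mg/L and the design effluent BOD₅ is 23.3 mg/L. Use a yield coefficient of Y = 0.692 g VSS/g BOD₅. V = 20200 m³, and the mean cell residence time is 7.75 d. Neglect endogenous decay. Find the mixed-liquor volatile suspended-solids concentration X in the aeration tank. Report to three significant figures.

Without decay, X = Y Q (S₀−S) θ_c / V = 0.692 × 23100 × (852 − 23.3) × 7.75 / 20200 = 5082 mg/L.

X ≈ 5080 mg/L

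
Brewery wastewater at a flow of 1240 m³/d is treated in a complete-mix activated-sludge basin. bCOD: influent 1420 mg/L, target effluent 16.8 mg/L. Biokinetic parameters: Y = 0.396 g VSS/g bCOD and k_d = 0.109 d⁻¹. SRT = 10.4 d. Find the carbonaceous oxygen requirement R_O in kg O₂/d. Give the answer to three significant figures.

The observed yield is Y_obs = Y/(1 + k_d·θ_c) = 0.396 / (1 + 0.109 × 10.4) = 0.396 / 2.134 = 0.1856 g VSS per g bCOD removed.
Substrate removed = Q·(S₀ − S) = 1240 m³/d × (1420 − 16.8) g/m³ = 1.74×10^6 g/d = 1740 kg/d.
Biomass synthesised: P_X = Y_obs × 1740 = 322.9 kg VSS/d.
R_O = Q·(S₀ − S) − 1.42·P_X = 1740 − 1.42 × 322.9 = 1281 kg O₂/d.

R_O ≈ 1280 kg O₂/d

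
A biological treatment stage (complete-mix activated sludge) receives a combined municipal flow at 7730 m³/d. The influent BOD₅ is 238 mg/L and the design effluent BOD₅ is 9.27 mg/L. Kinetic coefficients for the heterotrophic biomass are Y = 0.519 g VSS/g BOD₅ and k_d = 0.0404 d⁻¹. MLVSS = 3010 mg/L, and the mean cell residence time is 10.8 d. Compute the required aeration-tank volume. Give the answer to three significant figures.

V ≈ 2290 m³

From the SRT design equation V = Y Q (S₀−S) θ_c / [X (1 + k_d θ_c)] = 0.519 × 7730 × (238 − 9.27) × 10.8 / [3010 × (1 + 0.0404 × 10.8)] = 9.91×10^6 / 4323 = 2292 m³.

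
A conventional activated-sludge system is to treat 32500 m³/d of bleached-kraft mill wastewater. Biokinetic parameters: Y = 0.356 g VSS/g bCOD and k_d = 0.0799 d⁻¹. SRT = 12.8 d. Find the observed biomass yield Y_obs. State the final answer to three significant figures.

Correct the yield for decay: Y_obs = Y/(1 + k_d θ_c) = 0.356 / (1 + 0.0799 × 12.8) = 0.356 / 2.023 = 0.1760.

Y_obs ≈ 0.176 g VSS/g bCOD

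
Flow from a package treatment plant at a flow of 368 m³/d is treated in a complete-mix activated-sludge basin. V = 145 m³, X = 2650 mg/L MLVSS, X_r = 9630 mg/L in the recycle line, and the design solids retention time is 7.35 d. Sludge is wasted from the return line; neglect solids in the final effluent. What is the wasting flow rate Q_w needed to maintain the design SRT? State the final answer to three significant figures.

Wasting from the return line (neglecting effluent solids): Q_w = V·X / (θ_c·X_r) = 145.0 × 2650 / (7.35 × 9630) = 5.429 m³/d.

Q_w ≈ 5.43 m³/d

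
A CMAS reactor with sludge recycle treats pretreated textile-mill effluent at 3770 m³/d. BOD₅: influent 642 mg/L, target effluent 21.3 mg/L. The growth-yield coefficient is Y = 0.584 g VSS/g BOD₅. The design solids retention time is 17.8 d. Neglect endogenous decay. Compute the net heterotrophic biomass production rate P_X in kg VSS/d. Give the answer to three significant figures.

P_X ≈ 1370 kg VSS/d

Since k_d ≈ 0, Y_obs = Y = 0.584 g VSS/g BOD₅.
ΔS = 642 − 21.3 = 620.7 mg/L, so the substrate removal rate is 3770 × 620.7/1000 = 2340 kg BOD₅/d.
So the net sludge growth is P_X = 0.5840 × 2340 = 1367 kg VSS/d.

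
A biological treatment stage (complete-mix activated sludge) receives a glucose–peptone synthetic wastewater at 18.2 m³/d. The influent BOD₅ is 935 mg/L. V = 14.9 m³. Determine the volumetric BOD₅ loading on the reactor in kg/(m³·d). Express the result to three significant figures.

L_v ≈ 1.14 kg BOD₅/(m³·d)

Volumetric loading L_v = Q·S₀ / V = 18.2 × 935 g/m³ / 14.90 m³ = 1142 g/(m³·d) = 1.142 kg BOD₅/(m³·d).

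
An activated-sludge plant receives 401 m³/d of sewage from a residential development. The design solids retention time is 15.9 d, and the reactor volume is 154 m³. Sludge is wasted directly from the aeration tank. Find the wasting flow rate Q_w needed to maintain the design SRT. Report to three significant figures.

Q_w ≈ 9.69 m³/d

Wasting from the aeration tank: Q_w = V / θ_c = 154.0 / 15.9 = 9.686 m³/d.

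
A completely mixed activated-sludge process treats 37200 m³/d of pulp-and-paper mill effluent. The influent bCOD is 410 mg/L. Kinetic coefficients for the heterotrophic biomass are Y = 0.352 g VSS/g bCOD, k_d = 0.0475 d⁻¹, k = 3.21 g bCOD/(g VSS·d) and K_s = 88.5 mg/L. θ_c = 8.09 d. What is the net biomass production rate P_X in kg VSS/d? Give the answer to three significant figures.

P_X ≈ 3730 kg VSS/d

Effluent substrate depends only on kinetics and SRT: S = K_s(1 + k_d θ_c) / [θ_c(Yk − k_d) − 1] = 88.5 × (1 + 0.0475 × 8.09) / [8.09 × (0.352 × 3.21 − 0.0475) − 1] = 122.5 / 7.757 = 15.79 mg/L.
Correct the yield for decay: Y_obs = Y/(1 + k_d θ_c) = 0.352 / (1 + 0.0475 × 8.09) = 0.352 / 1.384 = 0.2543.
Mass of bCOD removed per day: Q(S₀ − S) = 37200 × 394.2 g/m³ = 14664 kg/d.
So the net sludge growth is P_X = 0.2543 × 14664 = 3729 kg VSS/d.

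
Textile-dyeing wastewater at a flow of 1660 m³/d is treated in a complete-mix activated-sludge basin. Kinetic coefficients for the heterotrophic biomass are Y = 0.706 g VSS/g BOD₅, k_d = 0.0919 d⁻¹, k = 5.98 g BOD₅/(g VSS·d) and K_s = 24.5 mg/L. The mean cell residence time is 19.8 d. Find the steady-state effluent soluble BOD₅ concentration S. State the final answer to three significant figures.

Effluent substrate depends only on kinetics and SRT: S = K_s(1 + k_d θ_c) / [θ_c(Yk − k_d) − 1] = 24.5 × (1 + 0.0919 × 19.8) / [19.8 × (0.706 × 5.98 − 0.0919) − 1] = 69.08 / 80.77 = 0.8552 mg/L.

S ≈ 0.855 mg/L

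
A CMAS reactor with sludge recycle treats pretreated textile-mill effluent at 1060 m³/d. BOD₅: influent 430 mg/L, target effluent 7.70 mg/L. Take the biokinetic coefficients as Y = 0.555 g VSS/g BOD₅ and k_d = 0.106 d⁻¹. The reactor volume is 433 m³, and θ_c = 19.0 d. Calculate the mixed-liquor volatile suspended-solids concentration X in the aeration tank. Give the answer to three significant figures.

X ≈ 3620 mg/L

Solving the biomass balance for X: X = Y Q (S₀−S) θ_c / [V (1+k_d θ_c)] = 0.555 × 1060 × (430 − 7.70) × 19.0 / [433 × (1 + 0.106 × 19.0)] = 3617 mg/L.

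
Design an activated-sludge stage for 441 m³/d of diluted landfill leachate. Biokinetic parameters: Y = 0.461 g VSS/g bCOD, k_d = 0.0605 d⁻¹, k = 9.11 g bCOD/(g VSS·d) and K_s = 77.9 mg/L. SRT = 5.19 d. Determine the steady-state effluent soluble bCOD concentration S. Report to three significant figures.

Effluent substrate depends only on kinetics and SRT: S = K_s(1 + k_d θ_c) / [θ_c(Yk − k_d) − 1] = 77.9 × (1 + 0.0605 × 5.19) / [5.19 × (0.461 × 9.11 − 0.0605) − 1] = 102.4 / 20.48 = 4.997 mg/L.

S ≈ 5.00 mg/L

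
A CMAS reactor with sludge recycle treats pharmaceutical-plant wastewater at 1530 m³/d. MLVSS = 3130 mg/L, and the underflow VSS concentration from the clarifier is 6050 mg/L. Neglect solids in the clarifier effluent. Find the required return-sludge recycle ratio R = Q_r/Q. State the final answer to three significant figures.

R ≈ 1.07

Solids balance on the clarifier gives (1+R)X = R·X_r, so R = X/(X_r − X) = 3130 / (6050 − 3130) = 1.072.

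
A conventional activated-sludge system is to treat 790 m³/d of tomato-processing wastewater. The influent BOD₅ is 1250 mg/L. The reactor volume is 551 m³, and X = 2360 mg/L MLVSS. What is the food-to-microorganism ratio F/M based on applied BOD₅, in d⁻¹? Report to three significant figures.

F/M ≈ 0.759 d⁻¹

F/M = Q·S₀ / (V·X) = 790 × 1250 / (551.0 × 2360) = 0.7594 g BOD₅·(g VSS·d)⁻¹.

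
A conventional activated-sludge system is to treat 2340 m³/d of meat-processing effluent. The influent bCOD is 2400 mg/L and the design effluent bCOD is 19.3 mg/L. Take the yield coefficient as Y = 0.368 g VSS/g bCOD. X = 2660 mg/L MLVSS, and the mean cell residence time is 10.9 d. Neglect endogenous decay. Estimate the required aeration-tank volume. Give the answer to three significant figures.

With k_d = 0 the design equation reduces to V = Y Q (S₀−S) θ_c / X = 0.368 × 2340 × (2400 − 19.3) × 10.9 / 2660 = 8401 m³.

V ≈ 8400 m³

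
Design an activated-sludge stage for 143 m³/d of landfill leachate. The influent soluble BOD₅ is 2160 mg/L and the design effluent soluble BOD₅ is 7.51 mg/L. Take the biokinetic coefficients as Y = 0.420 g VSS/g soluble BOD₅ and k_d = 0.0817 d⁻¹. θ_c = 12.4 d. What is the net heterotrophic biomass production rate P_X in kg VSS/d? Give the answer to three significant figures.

Y_obs = Y / (1 + k_d θ_c) = 0.420 / (1 + 0.0817 × 12.4) = 0.420 / 2.013 = 0.2086.
Q·(S₀ − S) = 143 × (2160 − 7.51) × 10⁻³ = 307.8 kg/d removed.
Biomass produced: P_X = Y_obs·Q·ΔS = 0.2086 × 307.8 ≈ 64.22 kg VSS/d.

P_X ≈ 64.2 kg VSS/d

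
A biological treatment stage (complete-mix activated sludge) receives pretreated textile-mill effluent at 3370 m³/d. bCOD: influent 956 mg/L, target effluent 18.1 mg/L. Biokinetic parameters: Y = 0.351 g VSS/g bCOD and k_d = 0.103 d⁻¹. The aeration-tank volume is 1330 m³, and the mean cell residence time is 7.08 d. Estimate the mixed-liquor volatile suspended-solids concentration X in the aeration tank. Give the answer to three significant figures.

X ≈ 3420 mg/L

Solving the biomass balance for X: X = Y Q (S₀−S) θ_c / [V (1+k_d θ_c)] = 0.351 × 3370 × (956 − 18.1) × 7.08 / [1330 × (1 + 0.103 × 7.08)] = 3415 mg/L.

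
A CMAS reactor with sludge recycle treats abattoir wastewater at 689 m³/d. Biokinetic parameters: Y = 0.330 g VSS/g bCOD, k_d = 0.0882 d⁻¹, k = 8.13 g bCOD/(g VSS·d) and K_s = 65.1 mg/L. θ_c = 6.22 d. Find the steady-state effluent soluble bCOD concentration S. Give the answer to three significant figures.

S ≈ 6.66 mg/L

From the Monod/SRT balance for a CMAS, S = K_s·(1+k_d θ_c)/[θ_c·(Y k − k_d) − 1] = 65.1 × (1 + 0.0882 × 6.22) / [6.22 × (0.330 × 8.13 − 0.0882) − 1] = 100.8 / 15.14 = 6.659 mg/L.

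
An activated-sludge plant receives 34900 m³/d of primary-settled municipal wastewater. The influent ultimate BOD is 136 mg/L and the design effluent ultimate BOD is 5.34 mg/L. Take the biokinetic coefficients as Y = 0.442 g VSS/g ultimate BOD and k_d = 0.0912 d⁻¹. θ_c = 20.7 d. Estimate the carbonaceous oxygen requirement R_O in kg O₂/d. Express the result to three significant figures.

The observed yield is Y_obs = Y/(1 + k_d·θ_c) = 0.442 / (1 + 0.0912 × 20.7) = 0.442 / 2.888 = 0.1531 g VSS per g ultimate BOD removed.
Q·(S₀ − S) = 34900 × (136 − 5.34) × 10⁻³ = 4560 kg/d removed.
Net sludge production P_X = 0.1531 × 4560 = 697.9 kg VSS/d.
R_O = Q·ΔS − 1.42 P_X = 4560 − 991.1 = 3569 kg O₂/d.

R_O ≈ 3570 kg O₂/d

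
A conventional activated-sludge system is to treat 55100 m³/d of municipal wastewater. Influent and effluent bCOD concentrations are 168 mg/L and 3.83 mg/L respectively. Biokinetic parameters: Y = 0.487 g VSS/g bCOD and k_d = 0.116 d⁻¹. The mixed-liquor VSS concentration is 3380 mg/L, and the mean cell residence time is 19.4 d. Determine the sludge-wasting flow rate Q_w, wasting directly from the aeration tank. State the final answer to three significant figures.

Rearranging the biomass balance for a CMAS with decay, V = Y·Q·ΔS·θ_c / [X·(1+k_d θ_c)] = 0.487 × 55100 × (168 − 3.83) × 19.4 / [3380 × (1 + 0.116 × 19.4)] = 8.55×10^7 / 10986 = 7779 m³.
Wasting from the aeration tank: Q_w = V / θ_c = 7779 / 19.4 = 401.0 m³/d.

Q_w ≈ 401 m³/d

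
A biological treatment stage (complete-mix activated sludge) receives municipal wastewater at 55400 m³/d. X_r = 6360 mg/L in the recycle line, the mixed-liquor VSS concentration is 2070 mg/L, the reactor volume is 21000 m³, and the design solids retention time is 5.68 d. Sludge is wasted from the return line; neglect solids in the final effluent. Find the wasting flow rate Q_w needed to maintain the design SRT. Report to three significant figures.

Q_w = (V·X)/(θ_c X_r) = 21000 × 2070 / (5.68 × 6360) = 1203 m³/d.

Q_w ≈ 1200 m³/d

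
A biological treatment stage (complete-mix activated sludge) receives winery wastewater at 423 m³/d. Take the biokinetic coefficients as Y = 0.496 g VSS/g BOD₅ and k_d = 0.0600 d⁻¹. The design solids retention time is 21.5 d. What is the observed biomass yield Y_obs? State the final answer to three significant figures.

Y_obs ≈ 0.217 g VSS/g BOD₅

Y_obs = Y / (1 + k_d θ_c) = 0.496 / (1 + 0.0600 × 21.5) = 0.496 / 2.290 = 0.2166.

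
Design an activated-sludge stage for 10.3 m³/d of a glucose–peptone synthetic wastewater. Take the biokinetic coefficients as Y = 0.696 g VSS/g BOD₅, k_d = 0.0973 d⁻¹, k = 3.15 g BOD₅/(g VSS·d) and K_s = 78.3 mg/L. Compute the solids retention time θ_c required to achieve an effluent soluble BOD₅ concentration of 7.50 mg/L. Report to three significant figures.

At the target effluent, Y k S/(K_s+S) = 0.696×3.15×7.50/85.80 = 0.1916 d⁻¹.
1/θ_c = 0.1916 − 0.0973 = 0.09434 d⁻¹, so θ_c = 10.60 d.

θ_c ≈ 10.6 d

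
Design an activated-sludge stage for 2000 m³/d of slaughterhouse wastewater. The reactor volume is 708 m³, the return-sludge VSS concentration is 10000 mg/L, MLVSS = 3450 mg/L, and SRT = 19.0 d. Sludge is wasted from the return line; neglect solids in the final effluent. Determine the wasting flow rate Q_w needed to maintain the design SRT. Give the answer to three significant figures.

Q_w ≈ 12.9 m³/d

Wasting from the return line (neglecting effluent solids): Q_w = V·X / (θ_c·X_r) = 708.0 × 3450 / (19.0 × 10000) = 12.86 m³/d.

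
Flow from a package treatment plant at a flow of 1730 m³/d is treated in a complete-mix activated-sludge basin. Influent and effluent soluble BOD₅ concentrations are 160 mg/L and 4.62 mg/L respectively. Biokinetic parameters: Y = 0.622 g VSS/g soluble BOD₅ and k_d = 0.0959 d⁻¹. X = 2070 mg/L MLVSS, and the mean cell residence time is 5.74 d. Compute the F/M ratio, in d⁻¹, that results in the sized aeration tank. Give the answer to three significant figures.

F/M ≈ 0.447 d⁻¹

From the SRT design equation V = Y Q (S₀−S) θ_c / [X (1 + k_d θ_c)] = 0.622 × 1730 × (160 − 4.62) × 5.74 / [2070 × (1 + 0.0959 × 5.74)] = 9.6×10^5 / 3209 = 299.0 m³.
F/M = Q·S₀ / (V·X) = 1730 × 160 / (299.0 × 2070) = 0.4472 g soluble BOD₅·(g VSS·d)⁻¹.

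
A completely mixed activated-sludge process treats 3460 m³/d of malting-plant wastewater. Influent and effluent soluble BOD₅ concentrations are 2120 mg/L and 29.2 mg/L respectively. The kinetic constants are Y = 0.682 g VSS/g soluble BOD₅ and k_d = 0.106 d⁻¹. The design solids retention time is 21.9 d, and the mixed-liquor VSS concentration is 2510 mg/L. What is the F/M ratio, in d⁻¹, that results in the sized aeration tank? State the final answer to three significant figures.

F/M ≈ 0.225 d⁻¹

Rearranging the biomass balance for a CMAS with decay, V = Y·Q·ΔS·θ_c / [X·(1+k_d θ_c)] = 0.682 × 3460 × (2120 − 29.2) × 21.9 / [2510 × (1 + 0.106 × 21.9)] = 1.08×10^8 / 8337 = 12961 m³.
Food-to-microorganism ratio F/M = Q S₀ / (V X) = 3460 × 2120 / (12961 × 2510) = 0.2255 d⁻¹.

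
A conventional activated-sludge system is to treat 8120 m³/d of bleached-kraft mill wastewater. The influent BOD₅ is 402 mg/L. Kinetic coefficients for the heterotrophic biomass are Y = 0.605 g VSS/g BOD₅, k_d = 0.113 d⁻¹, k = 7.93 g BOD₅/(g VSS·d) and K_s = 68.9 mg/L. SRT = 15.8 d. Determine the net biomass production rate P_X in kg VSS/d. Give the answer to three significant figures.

P_X ≈ 704 kg VSS/d

Effluent substrate depends only on kinetics and SRT: S = K_s(1 + k_d θ_c) / [θ_c(Yk − k_d) − 1] = 68.9 × (1 + 0.113 × 15.8) / [15.8 × (0.605 × 7.93 − 0.113) − 1] = 191.9 / 73.02 = 2.628 mg/L.
Correct the yield for decay: Y_obs = Y/(1 + k_d θ_c) = 0.605 / (1 + 0.113 × 15.8) = 0.605 / 2.785 = 0.2172.
Substrate removed = Q·(S₀ − S) = 8120 m³/d × (402 − 2.63) g/m³ = 3.24×10^6 g/d = 3243 kg/d.
So the net sludge growth is P_X = 0.2172 × 3243 = 704.4 kg VSS/d.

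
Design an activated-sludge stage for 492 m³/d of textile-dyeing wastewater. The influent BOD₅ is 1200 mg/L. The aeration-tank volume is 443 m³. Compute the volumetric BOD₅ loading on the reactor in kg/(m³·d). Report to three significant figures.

Applied BOD₅ load per unit volume = Q·S₀/V = (492 × 1200/1000)/443.0 = 1.333 kg BOD₅·m⁻³·d⁻¹.

L_v ≈ 1.33 kg BOD₅/(m³·d)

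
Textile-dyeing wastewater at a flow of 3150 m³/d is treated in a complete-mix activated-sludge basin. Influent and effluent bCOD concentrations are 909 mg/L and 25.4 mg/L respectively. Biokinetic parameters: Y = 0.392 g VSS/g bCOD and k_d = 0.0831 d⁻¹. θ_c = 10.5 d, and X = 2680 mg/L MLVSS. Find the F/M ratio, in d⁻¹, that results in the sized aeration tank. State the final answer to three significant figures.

F/M ≈ 0.468 d⁻¹

From the SRT design equation V = Y Q (S₀−S) θ_c / [X (1 + k_d θ_c)] = 0.392 × 3150 × (909 − 25.4) × 10.5 / [2680 × (1 + 0.0831 × 10.5)] = 1.15×10^7 / 5018 = 2283 m³.
F/M = applied load / biomass = Q·S₀/(V·X) = 3150 × 909 / (2283 × 2680) = 0.4680 d⁻¹.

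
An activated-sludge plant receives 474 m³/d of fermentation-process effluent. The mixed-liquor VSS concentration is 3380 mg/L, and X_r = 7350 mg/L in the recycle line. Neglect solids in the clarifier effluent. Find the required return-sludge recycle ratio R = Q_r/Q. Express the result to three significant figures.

Mass balance around the secondary clarifier (neglecting effluent solids): R = X / (X_r − X) = 3380 / (7350 − 3380) = 0.8514.

R ≈ 0.851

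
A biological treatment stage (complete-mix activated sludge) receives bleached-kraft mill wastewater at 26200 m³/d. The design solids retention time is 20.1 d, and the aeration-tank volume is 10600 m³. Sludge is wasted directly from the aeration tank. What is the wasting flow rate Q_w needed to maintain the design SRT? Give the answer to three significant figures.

Q_w ≈ 527 m³/d

With mixed-liquor wasting, θ_c = V/Q_w, so Q_w = V/θ_c = 10600/20.1 = 527.4 m³/d.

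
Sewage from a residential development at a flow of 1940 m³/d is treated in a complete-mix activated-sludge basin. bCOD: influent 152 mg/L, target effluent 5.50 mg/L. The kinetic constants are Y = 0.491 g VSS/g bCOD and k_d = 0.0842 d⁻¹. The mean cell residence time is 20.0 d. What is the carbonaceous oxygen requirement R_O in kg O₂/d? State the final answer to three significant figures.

Y_obs = Y / (1 + k_d θ_c) = 0.491 / (1 + 0.0842 × 20.0) = 0.491 / 2.684 = 0.1829.
Mass of bCOD removed per day: Q(S₀ − S) = 1940 × 146.5 g/m³ = 284.2 kg/d.
P_X = Y_obs·Q·(S₀ − S) = 0.1829 × 284.2 = 51.99 kg VSS/d.
R_O = Q·(S₀ − S) − 1.42·P_X = 284.2 − 1.42 × 51.99 = 210.4 kg O₂/d.

R_O ≈ 210 kg O₂/d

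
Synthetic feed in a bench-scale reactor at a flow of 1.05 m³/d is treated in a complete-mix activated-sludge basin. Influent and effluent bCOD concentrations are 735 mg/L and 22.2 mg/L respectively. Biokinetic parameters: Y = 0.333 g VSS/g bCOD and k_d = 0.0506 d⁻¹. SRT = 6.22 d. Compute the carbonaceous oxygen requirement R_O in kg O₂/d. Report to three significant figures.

Y_obs = Y / (1 + k_d θ_c) = 0.333 / (1 + 0.0506 × 6.22) = 0.333 / 1.315 = 0.2533.
ΔS = 735 − 22.2 = 712.8 mg/L, so the substrate removal rate is 1.05 × 712.8/1000 = 0.7484 kg bCOD/d.
Net sludge production P_X = 0.2533 × 0.7484 = 0.1896 kg VSS/d.
R_O = Q·ΔS − 1.42 P_X = 0.7484 − 0.2692 = 0.4793 kg O₂/d.

R_O ≈ 0.479 kg O₂/d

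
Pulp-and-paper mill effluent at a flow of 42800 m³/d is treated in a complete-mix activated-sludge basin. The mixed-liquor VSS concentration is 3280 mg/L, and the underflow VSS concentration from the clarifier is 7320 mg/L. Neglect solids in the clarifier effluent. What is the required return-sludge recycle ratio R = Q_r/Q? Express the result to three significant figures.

Mass balance around the secondary clarifier (neglecting effluent solids): R = X / (X_r − X) = 3280 / (7320 − 3280) = 0.8119.

R ≈ 0.812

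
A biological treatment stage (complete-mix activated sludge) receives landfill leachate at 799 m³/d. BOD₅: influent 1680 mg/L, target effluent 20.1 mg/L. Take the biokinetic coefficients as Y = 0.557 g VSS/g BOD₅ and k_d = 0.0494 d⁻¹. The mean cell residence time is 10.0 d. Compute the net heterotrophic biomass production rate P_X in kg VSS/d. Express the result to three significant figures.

Observed yield with endogenous decay: Y_obs = Y / (1 + k_d·θ_c) = 0.557 / (1 + 0.0494 × 10.0) = 0.557 / 1.494 = 0.3728 g VSS/g BOD₅.
Q·(S₀ − S) = 799 × (1680 − 20.1) × 10⁻³ = 1326 kg/d removed.
P_X = Y_obs · Q(S₀ − S) = 0.3728 × 1326 = 494.5 kg VSS/d.

P_X ≈ 494 kg VSS/d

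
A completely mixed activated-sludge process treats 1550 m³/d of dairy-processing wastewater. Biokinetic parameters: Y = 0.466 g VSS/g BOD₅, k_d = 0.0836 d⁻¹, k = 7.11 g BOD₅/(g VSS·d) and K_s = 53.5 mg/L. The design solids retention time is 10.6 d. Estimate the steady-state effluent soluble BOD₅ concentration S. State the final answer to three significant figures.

For a completely mixed reactor with recycle the Lawrence–McCarty relation gives S = K_s·(1 + k_d·θ_c) / [θ_c·(Y·k − k_d) − 1] = 53.5 × (1 + 0.0836 × 10.6) / [10.6 × (0.466 × 7.11 − 0.0836) − 1] = 100.9 / 33.23 = 3.036 mg/L.

S ≈ 3.04 mg/L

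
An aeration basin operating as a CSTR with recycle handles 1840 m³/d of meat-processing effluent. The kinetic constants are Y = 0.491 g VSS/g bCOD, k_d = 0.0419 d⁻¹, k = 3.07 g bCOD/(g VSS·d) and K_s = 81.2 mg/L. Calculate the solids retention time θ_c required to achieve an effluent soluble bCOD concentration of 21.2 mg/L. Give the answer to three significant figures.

From 1/θ_c = Y·k·S/(K_s + S) − k_d: Y·k·S/(K_s+S) = 0.491 × 3.07 × 21.2 / (81.2 + 21.2) = 0.3121 d⁻¹.
θ_c = 1/(μ − k_d) = 1/(0.3121 − 0.0419) = 1/0.2702 = 3.701 d.

θ_c ≈ 3.70 d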